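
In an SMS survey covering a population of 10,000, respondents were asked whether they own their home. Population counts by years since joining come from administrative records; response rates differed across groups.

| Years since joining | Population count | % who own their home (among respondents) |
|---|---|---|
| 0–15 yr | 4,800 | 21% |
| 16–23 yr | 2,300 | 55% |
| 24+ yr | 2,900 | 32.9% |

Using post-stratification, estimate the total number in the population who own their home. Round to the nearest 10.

3,230

Estimated count per cell = population count × respondent percentage:
  0–15 yr: 4,800 × 21% = 1008
  16–23 yr: 2,300 × 55% = 1265
  24+ yr: 2,900 × 32.9% = 954.1
Estimated total = 3227.1 → 3,230.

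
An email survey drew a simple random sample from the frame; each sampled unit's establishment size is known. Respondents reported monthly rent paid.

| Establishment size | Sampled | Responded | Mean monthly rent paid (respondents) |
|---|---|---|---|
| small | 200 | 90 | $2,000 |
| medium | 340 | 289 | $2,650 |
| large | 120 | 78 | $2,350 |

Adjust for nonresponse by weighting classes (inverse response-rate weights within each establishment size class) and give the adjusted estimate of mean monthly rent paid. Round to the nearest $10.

$2,400

Class response rates: small 90/200 = 45%, medium 289/340 = 85%, large 78/120 = 65%.
With weight = n_sampled/n_responded per class, the weighted class total is n_sampled:
  small: 200 × 2000 = 400,000
  medium: 340 × 2650 = 901,000
  large: 120 × 2350 = 282,000
Adjusted estimate = 1,583,000 / 660 = 2398.48 → $2,400.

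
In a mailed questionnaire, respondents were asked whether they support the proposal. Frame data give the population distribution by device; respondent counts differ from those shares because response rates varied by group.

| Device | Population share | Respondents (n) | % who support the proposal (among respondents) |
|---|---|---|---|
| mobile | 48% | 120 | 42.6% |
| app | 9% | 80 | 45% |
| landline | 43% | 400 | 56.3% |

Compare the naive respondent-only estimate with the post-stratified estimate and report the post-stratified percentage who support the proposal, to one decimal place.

Naive respondent-only estimate (weights = respondent counts):
  (120/600)×42.6 + (80/600)×45 + (400/600)×56.3 = 52.0533%
Post-stratified estimate weights by population shares:
  0.48×42.6 + 0.09×45 + 0.43×56.3 = 48.707%

48.7%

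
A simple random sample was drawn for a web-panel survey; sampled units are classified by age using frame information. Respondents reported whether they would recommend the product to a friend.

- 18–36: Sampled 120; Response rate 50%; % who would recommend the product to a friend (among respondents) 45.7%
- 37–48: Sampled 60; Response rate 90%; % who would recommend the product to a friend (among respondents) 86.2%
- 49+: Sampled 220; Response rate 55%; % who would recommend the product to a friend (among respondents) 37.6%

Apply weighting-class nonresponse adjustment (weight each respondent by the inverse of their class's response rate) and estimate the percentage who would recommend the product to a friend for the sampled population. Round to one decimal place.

47.3%

Weighting each respondent by the inverse class response rate inflates each class back to its sampled size, so the class weight is n_sampled:
  18–36: 120 × 45.7 = 5484
  37–48: 60 × 86.2 = 5172
  49+: 220 × 37.6 = 8272
Adjusted estimate = 18,928 / 400 = 47.32 → 47.3%.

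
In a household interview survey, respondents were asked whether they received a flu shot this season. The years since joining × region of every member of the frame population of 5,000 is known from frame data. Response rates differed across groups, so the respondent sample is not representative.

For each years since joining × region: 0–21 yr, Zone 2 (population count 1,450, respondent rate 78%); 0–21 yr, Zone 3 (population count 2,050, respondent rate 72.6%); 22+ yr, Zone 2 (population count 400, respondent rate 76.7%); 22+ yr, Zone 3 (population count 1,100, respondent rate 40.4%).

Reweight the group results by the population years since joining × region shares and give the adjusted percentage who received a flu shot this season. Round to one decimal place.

67.4%

Reweight to the known years since joining × region distribution:
  0–21 yr, Zone 2: (1,450/5,000) × 78 = 22.62
  0–21 yr, Zone 3: (2,050/5,000) × 72.6 = 29.766
  22+ yr, Zone 2: (400/5,000) × 76.7 = 6.136
  22+ yr, Zone 3: (1,100/5,000) × 40.4 = 8.888
Post-stratified estimate = 67.41 → 67.4%.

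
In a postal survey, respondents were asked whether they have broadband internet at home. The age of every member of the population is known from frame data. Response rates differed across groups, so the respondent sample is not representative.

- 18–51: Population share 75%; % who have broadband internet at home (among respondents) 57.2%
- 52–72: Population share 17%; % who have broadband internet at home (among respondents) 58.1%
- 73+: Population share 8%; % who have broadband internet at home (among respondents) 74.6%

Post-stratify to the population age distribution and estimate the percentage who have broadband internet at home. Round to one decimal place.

Reweight to the known age distribution:
  18–51: 0.75 × 57.2 = 42.9
  52–72: 0.17 × 58.1 = 9.877
  73+: 0.08 × 74.6 = 5.968
Post-stratified estimate = 58.745 → 58.7%.

58.7%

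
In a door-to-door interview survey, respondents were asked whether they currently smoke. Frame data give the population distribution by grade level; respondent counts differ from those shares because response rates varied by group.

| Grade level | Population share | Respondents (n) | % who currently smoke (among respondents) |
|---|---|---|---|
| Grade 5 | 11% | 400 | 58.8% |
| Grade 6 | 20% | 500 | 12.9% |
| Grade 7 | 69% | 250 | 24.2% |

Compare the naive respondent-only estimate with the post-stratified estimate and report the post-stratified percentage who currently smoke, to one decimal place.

25.7%

Unadjusted (pooled respondent) estimate weights by respondent counts:
  (400/1150)×58.8 + (500/1150)×12.9 + (250/1150)×24.2 = 31.3217%
Post-stratified estimate weights by population shares:
  0.11×58.8 + 0.2×12.9 + 0.69×24.2 = 25.746%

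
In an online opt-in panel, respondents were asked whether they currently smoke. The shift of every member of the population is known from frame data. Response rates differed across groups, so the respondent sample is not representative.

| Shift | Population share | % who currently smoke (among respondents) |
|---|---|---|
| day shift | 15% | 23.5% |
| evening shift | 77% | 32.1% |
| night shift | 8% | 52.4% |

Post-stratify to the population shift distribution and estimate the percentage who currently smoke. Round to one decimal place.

32.4%

Reweight to the known shift distribution:
  day shift: 0.15 × 23.5 = 3.525
  evening shift: 0.77 × 32.1 = 24.717
  night shift: 0.08 × 52.4 = 4.192
Post-stratified estimate = 32.434 → 32.4%.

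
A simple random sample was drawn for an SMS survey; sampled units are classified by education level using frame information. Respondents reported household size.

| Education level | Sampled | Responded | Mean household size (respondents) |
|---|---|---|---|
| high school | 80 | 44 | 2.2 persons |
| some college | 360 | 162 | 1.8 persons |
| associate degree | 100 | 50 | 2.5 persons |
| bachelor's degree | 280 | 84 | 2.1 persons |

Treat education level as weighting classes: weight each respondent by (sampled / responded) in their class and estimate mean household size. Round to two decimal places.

Class response rates: high school 44/80 = 55%, some college 162/360 = 45%, associate degree 50/100 = 50%, bachelor's degree 84/280 = 30%.
Weighting each respondent by the inverse class response rate inflates each class back to its sampled size, so the class weight is n_sampled:
  high school: 80 × 2.2 = 176
  some college: 360 × 1.8 = 648
  associate degree: 100 × 2.5 = 250
  bachelor's degree: 280 × 2.1 = 588
Adjusted estimate = 1662 / 820 = 2.02683 → 2.03.

2.03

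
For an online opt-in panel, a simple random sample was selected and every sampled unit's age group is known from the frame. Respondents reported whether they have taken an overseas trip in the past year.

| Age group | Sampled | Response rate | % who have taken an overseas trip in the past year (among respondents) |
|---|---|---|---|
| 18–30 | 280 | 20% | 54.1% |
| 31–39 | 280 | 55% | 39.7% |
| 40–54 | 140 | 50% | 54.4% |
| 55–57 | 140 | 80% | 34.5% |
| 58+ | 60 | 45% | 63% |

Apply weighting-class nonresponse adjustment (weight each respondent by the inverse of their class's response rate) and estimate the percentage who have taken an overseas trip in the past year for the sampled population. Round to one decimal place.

47.2%

Inverse-response-rate weighting restores each class to its sampled count, so class totals weight by n_sampled:
  18–30: 280 × 54.1 = 15,148
  31–39: 280 × 39.7 = 11,116
  40–54: 140 × 54.4 = 7616
  55–57: 140 × 34.5 = 4830
  58+: 60 × 63 = 3780
Adjusted estimate = 42,490 / 900 = 47.2111 → 47.2%.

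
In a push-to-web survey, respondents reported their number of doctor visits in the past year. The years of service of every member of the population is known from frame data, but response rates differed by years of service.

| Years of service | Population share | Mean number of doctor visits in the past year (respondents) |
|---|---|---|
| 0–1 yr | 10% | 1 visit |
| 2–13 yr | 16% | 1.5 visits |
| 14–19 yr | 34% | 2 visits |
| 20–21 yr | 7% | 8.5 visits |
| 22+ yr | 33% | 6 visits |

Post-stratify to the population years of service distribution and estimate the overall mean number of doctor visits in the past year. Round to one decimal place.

3.6

Post-stratification weights by population share, not respondent share:
  0–1 yr: 0.1 × 1 = 0.1
  2–13 yr: 0.16 × 1.5 = 0.24
  14–19 yr: 0.34 × 2 = 0.68
  20–21 yr: 0.07 × 8.5 = 0.595
  22+ yr: 0.33 × 6 = 1.98
Post-stratified estimate = 3.595 → 3.6.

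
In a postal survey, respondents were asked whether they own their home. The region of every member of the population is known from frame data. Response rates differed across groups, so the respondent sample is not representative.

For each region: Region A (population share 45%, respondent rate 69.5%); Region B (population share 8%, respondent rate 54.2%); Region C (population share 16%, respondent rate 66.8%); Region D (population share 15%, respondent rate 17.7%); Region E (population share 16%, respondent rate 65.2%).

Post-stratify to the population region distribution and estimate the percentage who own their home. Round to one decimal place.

Post-stratification weights by population share, not respondent share:
  Region A: 0.45 × 69.5 = 31.275
  Region B: 0.08 × 54.2 = 4.336
  Region C: 0.16 × 66.8 = 10.688
  Region D: 0.15 × 17.7 = 2.655
  Region E: 0.16 × 65.2 = 10.432
Post-stratified estimate = 59.386 → 59.4%.

59.4%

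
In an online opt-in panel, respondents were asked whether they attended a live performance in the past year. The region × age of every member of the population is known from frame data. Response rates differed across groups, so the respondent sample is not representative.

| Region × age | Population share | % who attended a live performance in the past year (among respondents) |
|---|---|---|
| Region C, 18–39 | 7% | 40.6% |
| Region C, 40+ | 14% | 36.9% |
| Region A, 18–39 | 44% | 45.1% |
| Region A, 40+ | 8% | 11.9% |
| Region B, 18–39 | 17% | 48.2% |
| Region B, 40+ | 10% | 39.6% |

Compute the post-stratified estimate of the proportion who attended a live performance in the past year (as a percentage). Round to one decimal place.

41.0%

Reweight to the known region × age distribution:
  Region C, 18–39: 0.07 × 40.6 = 2.842
  Region C, 40+: 0.14 × 36.9 = 5.166
  Region A, 18–39: 0.44 × 45.1 = 19.844
  Region A, 40+: 0.08 × 11.9 = 0.952
  Region B, 18–39: 0.17 × 48.2 = 8.194
  Region B, 40+: 0.1 × 39.6 = 3.96
Post-stratified estimate = 40.958 → 41.0%.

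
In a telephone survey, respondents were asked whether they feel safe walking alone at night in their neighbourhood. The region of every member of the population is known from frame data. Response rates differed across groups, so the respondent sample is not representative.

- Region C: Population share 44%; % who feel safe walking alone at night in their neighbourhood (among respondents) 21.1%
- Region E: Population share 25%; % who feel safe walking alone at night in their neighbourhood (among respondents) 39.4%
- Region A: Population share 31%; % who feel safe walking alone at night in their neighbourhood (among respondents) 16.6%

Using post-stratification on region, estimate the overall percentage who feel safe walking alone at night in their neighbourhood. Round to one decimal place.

24.3%

Reweight to the known region distribution:
  Region C: 0.44 × 21.1 = 9.284
  Region E: 0.25 × 39.4 = 9.85
  Region A: 0.31 × 16.6 = 5.146
Post-stratified estimate = 24.28 → 24.3%.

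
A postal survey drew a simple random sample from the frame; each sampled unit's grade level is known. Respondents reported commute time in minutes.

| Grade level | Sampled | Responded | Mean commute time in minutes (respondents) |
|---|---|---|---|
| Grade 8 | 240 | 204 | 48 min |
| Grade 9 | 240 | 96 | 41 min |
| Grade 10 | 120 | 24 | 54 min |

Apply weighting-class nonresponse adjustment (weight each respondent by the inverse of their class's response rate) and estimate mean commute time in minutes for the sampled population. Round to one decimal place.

46.4

Class response rates: Grade 8 204/240 = 85%, Grade 9 96/240 = 40%, Grade 10 24/120 = 20%.
Inverse-response-rate weighting restores each class to its sampled count, so class totals weight by n_sampled:
  Grade 8: 240 × 48 = 11,520
  Grade 9: 240 × 41 = 9840
  Grade 10: 120 × 54 = 6480
Adjusted estimate = 27,840 / 600 = 46.4 → 46.4.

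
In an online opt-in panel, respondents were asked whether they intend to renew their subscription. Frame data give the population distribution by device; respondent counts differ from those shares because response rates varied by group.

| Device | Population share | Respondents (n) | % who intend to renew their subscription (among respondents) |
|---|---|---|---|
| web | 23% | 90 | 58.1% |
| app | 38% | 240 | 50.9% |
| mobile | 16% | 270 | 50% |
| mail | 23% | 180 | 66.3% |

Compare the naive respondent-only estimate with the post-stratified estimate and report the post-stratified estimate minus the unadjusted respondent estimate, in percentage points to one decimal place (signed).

Unadjusted (pooled respondent) estimate weights by respondent counts:
  (90/780)×58.1 + (240/780)×50.9 + (270/780)×50 + (180/780)×66.3 = 54.9731%
Reweighting by population device shares:
  0.23×58.1 + 0.38×50.9 + 0.16×50 + 0.23×66.3 = 55.954%
Difference = 55.954 − 54.9731 = 0.9809 pp.

+1.0 percentage points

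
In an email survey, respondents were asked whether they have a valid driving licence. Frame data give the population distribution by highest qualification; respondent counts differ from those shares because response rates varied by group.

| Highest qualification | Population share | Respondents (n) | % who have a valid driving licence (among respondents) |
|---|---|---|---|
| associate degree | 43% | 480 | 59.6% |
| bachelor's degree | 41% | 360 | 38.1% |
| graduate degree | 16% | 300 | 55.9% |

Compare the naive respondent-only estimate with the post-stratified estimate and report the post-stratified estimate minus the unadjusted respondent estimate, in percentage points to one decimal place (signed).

-1.6 percentage points

Unadjusted (pooled respondent) estimate weights by respondent counts:
  (480/1140)×59.6 + (360/1140)×38.1 + (300/1140)×55.9 = 51.8368%
Post-stratified estimate weights by population shares:
  0.43×59.6 + 0.41×38.1 + 0.16×55.9 = 50.193%
Difference = 50.193 − 51.8368 = -1.6438 pp.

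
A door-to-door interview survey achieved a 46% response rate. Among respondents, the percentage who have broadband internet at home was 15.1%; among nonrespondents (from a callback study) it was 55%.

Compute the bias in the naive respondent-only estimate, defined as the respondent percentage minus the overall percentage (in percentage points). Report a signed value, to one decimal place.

Nonresponse fraction = 1 − 0.46 = 0.54.
Bias = (nonresponse fraction) × (respondent percentage − nonrespondent percentage)
     = 0.54 × (15.1 − 55) = 0.54 × -39.9 = -21.546.

-21.5 percentage points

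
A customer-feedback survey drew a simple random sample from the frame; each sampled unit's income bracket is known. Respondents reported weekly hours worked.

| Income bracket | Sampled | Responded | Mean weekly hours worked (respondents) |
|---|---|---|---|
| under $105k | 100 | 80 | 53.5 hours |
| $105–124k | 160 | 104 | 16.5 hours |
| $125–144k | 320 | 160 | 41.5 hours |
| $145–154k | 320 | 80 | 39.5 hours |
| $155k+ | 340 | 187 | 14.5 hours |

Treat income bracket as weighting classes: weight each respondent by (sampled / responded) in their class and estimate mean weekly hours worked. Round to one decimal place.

31.3

Response rates by class: under $105k 80/100 = 80%, $105–124k 104/160 = 65%, $125–144k 160/320 = 50%, $145–154k 80/320 = 25%, $155k+ 187/340 = 55%.
Each respondent's weight = sampled/responded in their class; summing within a class gives n_sampled, so:
  under $105k: 100 × 53.5 = 5350
  $105–124k: 160 × 16.5 = 2640
  $125–144k: 320 × 41.5 = 13,280
  $145–154k: 320 × 39.5 = 12,640
  $155k+: 340 × 14.5 = 4930
Adjusted estimate = 38,840 / 1,240 = 31.3226 → 31.3.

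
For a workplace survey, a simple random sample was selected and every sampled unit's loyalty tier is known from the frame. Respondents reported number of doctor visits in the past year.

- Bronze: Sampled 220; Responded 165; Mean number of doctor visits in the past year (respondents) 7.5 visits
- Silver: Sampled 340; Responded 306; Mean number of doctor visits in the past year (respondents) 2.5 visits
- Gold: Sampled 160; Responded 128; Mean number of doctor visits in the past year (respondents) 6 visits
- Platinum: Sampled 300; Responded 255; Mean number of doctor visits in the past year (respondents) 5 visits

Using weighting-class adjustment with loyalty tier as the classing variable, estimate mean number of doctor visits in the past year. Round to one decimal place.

Class response rates: Bronze 165/220 = 75%, Silver 306/340 = 90%, Gold 128/160 = 80%, Platinum 255/300 = 85%.
Inverse-response-rate weighting restores each class to its sampled count, so class totals weight by n_sampled:
  Bronze: 220 × 7.5 = 1650
  Silver: 340 × 2.5 = 850
  Gold: 160 × 6 = 960
  Platinum: 300 × 5 = 1500
Adjusted estimate = 4960 / 1,020 = 4.86275 → 4.9.

4.9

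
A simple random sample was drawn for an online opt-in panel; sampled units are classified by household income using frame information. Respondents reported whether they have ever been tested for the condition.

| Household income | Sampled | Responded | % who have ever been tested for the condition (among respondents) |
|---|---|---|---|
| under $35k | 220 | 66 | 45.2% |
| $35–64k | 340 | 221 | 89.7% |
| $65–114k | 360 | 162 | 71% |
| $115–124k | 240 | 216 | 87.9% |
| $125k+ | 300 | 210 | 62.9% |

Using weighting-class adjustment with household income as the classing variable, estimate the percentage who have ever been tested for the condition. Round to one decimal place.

Class response rates: under $35k 66/220 = 30%, $35–64k 221/340 = 65%, $65–114k 162/360 = 45%, $115–124k 216/240 = 90%, $125k+ 210/300 = 70%.
Weighting each respondent by the inverse class response rate inflates each class back to its sampled size, so the class weight is n_sampled:
  under $35k: 220 × 45.2 = 9944
  $35–64k: 340 × 89.7 = 30,498
  $65–114k: 360 × 71 = 25,560
  $115–124k: 240 × 87.9 = 21,096
  $125k+: 300 × 62.9 = 18,870
Adjusted estimate = 105,968 / 1,460 = 72.5808 → 72.6%.

72.6%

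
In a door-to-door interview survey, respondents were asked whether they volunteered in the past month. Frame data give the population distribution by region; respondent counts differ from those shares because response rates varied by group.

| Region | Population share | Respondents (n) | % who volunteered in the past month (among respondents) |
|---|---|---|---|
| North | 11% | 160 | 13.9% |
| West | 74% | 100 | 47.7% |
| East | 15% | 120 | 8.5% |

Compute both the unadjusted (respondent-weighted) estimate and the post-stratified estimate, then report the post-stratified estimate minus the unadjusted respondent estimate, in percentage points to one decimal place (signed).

Without adjustment, the pooled respondent share is:
  (160/380)×13.9 + (100/380)×47.7 + (120/380)×8.5 = 21.0895%
Post-stratifying to population shares instead:
  0.11×13.9 + 0.74×47.7 + 0.15×8.5 = 38.102%
Difference = 38.102 − 21.0895 = 17.0125 pp.

+17.0 percentage points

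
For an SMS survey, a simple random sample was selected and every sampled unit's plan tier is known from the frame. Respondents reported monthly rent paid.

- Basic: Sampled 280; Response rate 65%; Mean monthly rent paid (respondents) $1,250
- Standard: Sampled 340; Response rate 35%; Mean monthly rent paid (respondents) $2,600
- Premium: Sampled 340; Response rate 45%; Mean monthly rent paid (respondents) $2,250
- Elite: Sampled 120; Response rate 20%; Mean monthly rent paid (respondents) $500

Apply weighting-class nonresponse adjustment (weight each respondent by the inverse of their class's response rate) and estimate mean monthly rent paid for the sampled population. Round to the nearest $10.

Weighting each respondent by the inverse class response rate inflates each class back to its sampled size, so the class weight is n_sampled:
  Basic: 280 × 1250 = 350,000
  Standard: 340 × 2600 = 884,000
  Premium: 340 × 2250 = 765,000
  Elite: 120 × 500 = 60,000
Adjusted estimate = 2,059,000 / 1,080 = 1906.48 → $1,910.

$1,910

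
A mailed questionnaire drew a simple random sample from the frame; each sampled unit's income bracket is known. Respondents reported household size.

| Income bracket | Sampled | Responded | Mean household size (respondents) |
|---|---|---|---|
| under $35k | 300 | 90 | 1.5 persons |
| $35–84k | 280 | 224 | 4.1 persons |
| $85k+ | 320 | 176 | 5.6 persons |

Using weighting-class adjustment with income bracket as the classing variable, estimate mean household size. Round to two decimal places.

Response rates by class: under $35k 90/300 = 30%, $35–84k 224/280 = 80%, $85k+ 176/320 = 55%.
With weight = n_sampled/n_responded per class, the weighted class total is n_sampled:
  under $35k: 300 × 1.5 = 450
  $35–84k: 280 × 4.1 = 1148
  $85k+: 320 × 5.6 = 1792
Adjusted estimate = 3390 / 900 = 3.76667 → 3.77.

3.77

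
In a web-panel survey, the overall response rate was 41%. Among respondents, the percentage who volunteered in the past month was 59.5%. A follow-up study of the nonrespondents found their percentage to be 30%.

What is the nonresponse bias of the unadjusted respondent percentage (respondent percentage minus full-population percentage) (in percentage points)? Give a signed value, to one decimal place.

+17.4 percentage points

Nonresponse fraction = 1 − 0.41 = 0.59.
Bias = (nonresponse fraction) × (respondent percentage − nonrespondent percentage)
     = 0.59 × (59.5 − 30) = 0.59 × 29.5 = 17.405.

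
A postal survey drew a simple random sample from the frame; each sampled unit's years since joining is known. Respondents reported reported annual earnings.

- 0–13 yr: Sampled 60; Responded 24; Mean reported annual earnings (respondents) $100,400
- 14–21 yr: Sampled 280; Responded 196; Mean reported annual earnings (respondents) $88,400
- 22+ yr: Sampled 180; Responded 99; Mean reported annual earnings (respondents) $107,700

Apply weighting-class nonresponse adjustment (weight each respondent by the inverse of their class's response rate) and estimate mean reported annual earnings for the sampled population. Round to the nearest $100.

Response rates by class: 0–13 yr 24/60 = 40%, 14–21 yr 196/280 = 70%, 22+ yr 99/180 = 55%.
Weighting each respondent by the inverse class response rate inflates each class back to its sampled size, so the class weight is n_sampled:
  0–13 yr: 60 × 100,400 = 6,024,000
  14–21 yr: 280 × 88,400 = 24,752,000
  22+ yr: 180 × 107,700 = 19,386,000
Adjusted estimate = 50,162,000 / 520 = 96465.4 → $96,500.

$96,500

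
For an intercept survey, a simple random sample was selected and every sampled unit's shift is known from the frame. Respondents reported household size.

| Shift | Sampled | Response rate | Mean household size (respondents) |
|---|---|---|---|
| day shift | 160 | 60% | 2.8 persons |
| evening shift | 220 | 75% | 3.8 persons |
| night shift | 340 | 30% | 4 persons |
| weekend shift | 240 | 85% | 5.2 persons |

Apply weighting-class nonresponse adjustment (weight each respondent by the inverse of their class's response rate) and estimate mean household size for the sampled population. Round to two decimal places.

4.05

Weighting each respondent by the inverse class response rate inflates each class back to its sampled size, so the class weight is n_sampled:
  day shift: 160 × 2.8 = 448
  evening shift: 220 × 3.8 = 836
  night shift: 340 × 4 = 1360
  weekend shift: 240 × 5.2 = 1248
Adjusted estimate = 3892 / 960 = 4.05417 → 4.05.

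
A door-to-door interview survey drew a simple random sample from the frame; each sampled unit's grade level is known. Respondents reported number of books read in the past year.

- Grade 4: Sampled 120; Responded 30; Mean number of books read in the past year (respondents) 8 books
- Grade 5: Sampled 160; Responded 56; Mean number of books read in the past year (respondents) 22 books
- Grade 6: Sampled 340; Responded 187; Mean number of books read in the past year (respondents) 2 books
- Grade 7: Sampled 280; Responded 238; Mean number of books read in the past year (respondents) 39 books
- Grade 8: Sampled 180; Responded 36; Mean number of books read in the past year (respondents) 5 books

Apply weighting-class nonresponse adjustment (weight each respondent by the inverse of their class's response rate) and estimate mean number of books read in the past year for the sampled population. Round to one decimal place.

15.7

Response rates by class: Grade 4 30/120 = 25%, Grade 5 56/160 = 35%, Grade 6 187/340 = 55%, Grade 7 238/280 = 85%, Grade 8 36/180 = 20%.
Each respondent's weight = sampled/responded in their class; summing within a class gives n_sampled, so:
  Grade 4: 120 × 8 = 960
  Grade 5: 160 × 22 = 3520
  Grade 6: 340 × 2 = 680
  Grade 7: 280 × 39 = 10,920
  Grade 8: 180 × 5 = 900
Adjusted estimate = 16,980 / 1,080 = 15.7222 → 15.7.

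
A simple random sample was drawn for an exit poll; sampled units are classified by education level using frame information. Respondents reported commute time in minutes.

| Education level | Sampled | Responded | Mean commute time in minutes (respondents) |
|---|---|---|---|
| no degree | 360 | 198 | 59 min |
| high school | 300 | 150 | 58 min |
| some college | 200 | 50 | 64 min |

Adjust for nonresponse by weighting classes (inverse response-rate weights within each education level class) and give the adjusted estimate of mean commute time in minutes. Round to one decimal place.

Response rates by class: no degree 198/360 = 55%, high school 150/300 = 50%, some college 50/200 = 25%.
With weight = n_sampled/n_responded per class, the weighted class total is n_sampled:
  no degree: 360 × 59 = 21,240
  high school: 300 × 58 = 17,400
  some college: 200 × 64 = 12,800
Adjusted estimate = 51,440 / 860 = 59.814 → 59.8.

59.8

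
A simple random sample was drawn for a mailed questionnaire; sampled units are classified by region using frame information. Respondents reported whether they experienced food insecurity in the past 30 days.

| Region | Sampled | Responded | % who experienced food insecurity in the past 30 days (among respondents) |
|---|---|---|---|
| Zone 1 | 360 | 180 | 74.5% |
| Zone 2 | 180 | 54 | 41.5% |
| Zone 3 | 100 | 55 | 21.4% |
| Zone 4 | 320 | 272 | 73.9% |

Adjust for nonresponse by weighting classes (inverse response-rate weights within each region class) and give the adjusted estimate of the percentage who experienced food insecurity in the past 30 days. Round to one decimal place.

Response rates by class: Zone 1 180/360 = 50%, Zone 2 54/180 = 30%, Zone 3 55/100 = 55%, Zone 4 272/320 = 85%.
Each respondent's weight = sampled/responded in their class; summing within a class gives n_sampled, so:
  Zone 1: 360 × 74.5 = 26,820
  Zone 2: 180 × 41.5 = 7470
  Zone 3: 100 × 21.4 = 2140
  Zone 4: 320 × 73.9 = 23,648
Adjusted estimate = 60,078 / 960 = 62.5812 → 62.6%.

62.6%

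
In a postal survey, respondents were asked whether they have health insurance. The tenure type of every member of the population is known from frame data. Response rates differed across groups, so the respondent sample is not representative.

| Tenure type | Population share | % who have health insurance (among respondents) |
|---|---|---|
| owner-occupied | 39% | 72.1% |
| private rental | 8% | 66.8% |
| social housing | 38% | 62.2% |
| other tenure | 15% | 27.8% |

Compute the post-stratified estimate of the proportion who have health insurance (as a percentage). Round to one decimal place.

Reweight to the known tenure type distribution:
  owner-occupied: 0.39 × 72.1 = 28.119
  private rental: 0.08 × 66.8 = 5.344
  social housing: 0.38 × 62.2 = 23.636
  other tenure: 0.15 × 27.8 = 4.17
Post-stratified estimate = 61.269 → 61.3%.

61.3%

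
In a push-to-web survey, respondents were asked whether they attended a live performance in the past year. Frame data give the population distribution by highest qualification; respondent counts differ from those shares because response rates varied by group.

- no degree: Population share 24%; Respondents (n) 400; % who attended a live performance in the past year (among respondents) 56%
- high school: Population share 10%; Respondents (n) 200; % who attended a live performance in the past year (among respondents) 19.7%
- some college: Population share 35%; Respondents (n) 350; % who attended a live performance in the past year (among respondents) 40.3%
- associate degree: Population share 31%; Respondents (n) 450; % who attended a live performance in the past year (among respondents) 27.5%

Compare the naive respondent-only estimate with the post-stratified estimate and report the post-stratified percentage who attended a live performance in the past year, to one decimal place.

38.0%

Without adjustment, the pooled respondent share is:
  (400/1400)×56 + (200/1400)×19.7 + (350/1400)×40.3 + (450/1400)×27.5 = 37.7286%
Post-stratified estimate weights by population shares:
  0.24×56 + 0.1×19.7 + 0.35×40.3 + 0.31×27.5 = 38.04%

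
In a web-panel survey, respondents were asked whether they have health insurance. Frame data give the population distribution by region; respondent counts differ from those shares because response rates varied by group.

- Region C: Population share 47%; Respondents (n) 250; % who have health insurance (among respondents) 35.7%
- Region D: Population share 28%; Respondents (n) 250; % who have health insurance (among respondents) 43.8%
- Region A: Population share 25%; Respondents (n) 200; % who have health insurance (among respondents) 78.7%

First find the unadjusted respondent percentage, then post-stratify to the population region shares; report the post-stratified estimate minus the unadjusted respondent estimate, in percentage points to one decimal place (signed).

-2.2 percentage points

Without adjustment, the pooled respondent share is:
  (250/700)×35.7 + (250/700)×43.8 + (200/700)×78.7 = 50.8786%
Post-stratified estimate weights by population shares:
  0.47×35.7 + 0.28×43.8 + 0.25×78.7 = 48.718%
Difference = 48.718 − 50.8786 = -2.1606 pp.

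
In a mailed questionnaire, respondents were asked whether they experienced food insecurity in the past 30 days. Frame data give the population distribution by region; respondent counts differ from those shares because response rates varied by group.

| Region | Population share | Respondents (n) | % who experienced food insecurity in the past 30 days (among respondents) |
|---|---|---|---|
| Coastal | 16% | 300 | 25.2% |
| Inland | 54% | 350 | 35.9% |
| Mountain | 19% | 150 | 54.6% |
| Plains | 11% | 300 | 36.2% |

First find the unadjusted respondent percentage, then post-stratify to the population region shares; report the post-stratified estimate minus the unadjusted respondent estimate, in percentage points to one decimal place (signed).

Naive respondent-only estimate (weights = respondent counts):
  (300/1100)×25.2 + (350/1100)×35.9 + (150/1100)×54.6 + (300/1100)×36.2 = 35.6136%
Reweighting by population region shares:
  0.16×25.2 + 0.54×35.9 + 0.19×54.6 + 0.11×36.2 = 37.774%
Difference = 37.774 − 35.6136 = 2.1604 pp.

+2.2 percentage points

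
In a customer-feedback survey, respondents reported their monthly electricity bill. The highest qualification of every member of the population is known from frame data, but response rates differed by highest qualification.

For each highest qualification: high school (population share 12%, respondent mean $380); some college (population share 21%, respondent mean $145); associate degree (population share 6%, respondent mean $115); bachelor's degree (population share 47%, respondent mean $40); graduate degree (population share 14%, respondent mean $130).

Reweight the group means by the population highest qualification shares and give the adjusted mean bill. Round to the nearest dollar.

$120

Each cell contributes population-share × respondent value:
  high school: 0.12 × 380 = 45.6
  some college: 0.21 × 145 = 30.45
  associate degree: 0.06 × 115 = 6.9
  bachelor's degree: 0.47 × 40 = 18.8
  graduate degree: 0.14 × 130 = 18.2
Post-stratified estimate = 119.95 → $120.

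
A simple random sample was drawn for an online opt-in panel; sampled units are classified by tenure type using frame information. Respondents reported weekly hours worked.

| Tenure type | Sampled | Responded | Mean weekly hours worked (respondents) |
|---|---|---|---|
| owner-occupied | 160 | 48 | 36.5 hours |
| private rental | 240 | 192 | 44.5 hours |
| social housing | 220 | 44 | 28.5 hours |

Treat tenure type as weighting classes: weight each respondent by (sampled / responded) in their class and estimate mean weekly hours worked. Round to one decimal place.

Class response rates: owner-occupied 48/160 = 30%, private rental 192/240 = 80%, social housing 44/220 = 20%.
Each respondent's weight = sampled/responded in their class; summing within a class gives n_sampled, so:
  owner-occupied: 160 × 36.5 = 5840
  private rental: 240 × 44.5 = 10,680
  social housing: 220 × 28.5 = 6270
Adjusted estimate = 22,790 / 620 = 36.7581 → 36.8.

36.8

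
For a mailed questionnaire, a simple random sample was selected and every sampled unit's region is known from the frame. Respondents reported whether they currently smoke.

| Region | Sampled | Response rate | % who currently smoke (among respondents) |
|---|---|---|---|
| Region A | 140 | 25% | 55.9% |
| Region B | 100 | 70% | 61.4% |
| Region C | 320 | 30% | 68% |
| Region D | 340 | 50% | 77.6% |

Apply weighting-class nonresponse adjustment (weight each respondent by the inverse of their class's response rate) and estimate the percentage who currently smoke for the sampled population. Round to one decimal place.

With weight = n_sampled/n_responded per class, the weighted class total is n_sampled:
  Region A: 140 × 55.9 = 7826
  Region B: 100 × 61.4 = 6140
  Region C: 320 × 68 = 21,760
  Region D: 340 × 77.6 = 26384
Adjusted estimate = 62,110 / 900 = 69.0111 → 69.0%.

69.0%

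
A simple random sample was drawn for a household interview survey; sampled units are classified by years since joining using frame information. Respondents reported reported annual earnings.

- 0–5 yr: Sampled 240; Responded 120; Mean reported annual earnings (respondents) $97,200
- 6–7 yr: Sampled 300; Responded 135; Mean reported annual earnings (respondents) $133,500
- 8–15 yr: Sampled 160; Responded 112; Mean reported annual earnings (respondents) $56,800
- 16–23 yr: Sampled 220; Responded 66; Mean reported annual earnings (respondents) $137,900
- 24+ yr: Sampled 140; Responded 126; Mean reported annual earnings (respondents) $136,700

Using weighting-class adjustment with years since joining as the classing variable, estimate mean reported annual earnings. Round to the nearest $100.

$115,000

Class response rates: 0–5 yr 120/240 = 50%, 6–7 yr 135/300 = 45%, 8–15 yr 112/160 = 70%, 16–23 yr 66/220 = 30%, 24+ yr 126/140 = 90%.
Weighting each respondent by the inverse class response rate inflates each class back to its sampled size, so the class weight is n_sampled:
  0–5 yr: 240 × 97,200 = 23,328,000
  6–7 yr: 300 × 133,500 = 40,050,000
  8–15 yr: 160 × 56,800 = 9,088,000
  16–23 yr: 220 × 137,900 = 30,338,000
  24+ yr: 140 × 136,700 = 19,138,000
Adjusted estimate = 121,942,000 / 1,060 = 115040 → $115,000.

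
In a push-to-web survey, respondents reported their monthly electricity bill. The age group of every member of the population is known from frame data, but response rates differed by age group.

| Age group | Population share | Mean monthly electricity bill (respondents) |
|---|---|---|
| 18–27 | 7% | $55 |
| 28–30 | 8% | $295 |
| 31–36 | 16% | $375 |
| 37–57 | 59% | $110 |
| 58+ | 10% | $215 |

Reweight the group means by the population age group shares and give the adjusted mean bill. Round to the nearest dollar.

Each cell contributes population-share × respondent value:
  18–27: 0.07 × 55 = 3.85
  28–30: 0.08 × 295 = 23.6
  31–36: 0.16 × 375 = 60
  37–57: 0.59 × 110 = 64.9
  58+: 0.1 × 215 = 21.5
Post-stratified estimate = 173.85 → $174.

$174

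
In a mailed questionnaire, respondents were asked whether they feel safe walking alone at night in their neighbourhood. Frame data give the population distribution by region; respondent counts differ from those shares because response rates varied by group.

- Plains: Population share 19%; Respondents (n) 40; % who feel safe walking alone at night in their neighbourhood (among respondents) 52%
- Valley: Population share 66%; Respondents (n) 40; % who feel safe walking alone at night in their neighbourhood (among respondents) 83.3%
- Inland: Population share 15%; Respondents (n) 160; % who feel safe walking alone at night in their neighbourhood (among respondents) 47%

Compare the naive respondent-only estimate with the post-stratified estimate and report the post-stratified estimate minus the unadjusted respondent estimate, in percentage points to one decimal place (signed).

Naive respondent-only estimate (weights = respondent counts):
  (40/240)×52 + (40/240)×83.3 + (160/240)×47 = 53.8833%
Post-stratified estimate weights by population shares:
  0.19×52 + 0.66×83.3 + 0.15×47 = 71.908%
Difference = 71.908 − 53.8833 = 18.0247 pp.

+18.0 percentage points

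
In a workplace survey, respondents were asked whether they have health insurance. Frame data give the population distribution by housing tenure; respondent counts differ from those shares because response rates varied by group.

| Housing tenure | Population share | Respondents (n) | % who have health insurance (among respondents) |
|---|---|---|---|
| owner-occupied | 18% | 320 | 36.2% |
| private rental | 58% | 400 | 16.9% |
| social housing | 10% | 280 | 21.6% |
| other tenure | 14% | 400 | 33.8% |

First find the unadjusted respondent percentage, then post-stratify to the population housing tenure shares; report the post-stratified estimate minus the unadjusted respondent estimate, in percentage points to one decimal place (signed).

Unadjusted (pooled respondent) estimate weights by respondent counts:
  (320/1400)×36.2 + (400/1400)×16.9 + (280/1400)×21.6 + (400/1400)×33.8 = 27.08%
Post-stratifying to population shares instead:
  0.18×36.2 + 0.58×16.9 + 0.1×21.6 + 0.14×33.8 = 23.21%
Difference = 23.21 − 27.08 = -3.87 pp.

-3.9 percentage points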